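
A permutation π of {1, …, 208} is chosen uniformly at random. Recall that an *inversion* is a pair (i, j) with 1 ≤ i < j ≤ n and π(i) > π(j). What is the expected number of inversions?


Write X = Σ X_I over the C(208, 2) = 21528 pairs i < j, with X_I the indicator of one inversion.
There are 21528 indicators.
For each fixed pair i < j, the values π(i) and π(j) are two distinct elements of {1, …, 208} in uniformly random order; by symmetry P[π(i) > π(j)] = 1/2.
By linearity: E[X] = 21528 · (1/2) = C(208, 2) · (1/2) = 21528/2 = 10764 ≈ 10764.000.

E[X] = 10764 = 10764.000.


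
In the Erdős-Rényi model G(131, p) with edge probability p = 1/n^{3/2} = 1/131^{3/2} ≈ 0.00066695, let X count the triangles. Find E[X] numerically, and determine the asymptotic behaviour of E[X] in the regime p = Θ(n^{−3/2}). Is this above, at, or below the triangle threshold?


Number of potential triangles: C(131, 3) = 366145.
Each occurs with probability p³ ≈ (0.00066695)³ ≈ 2.96673783e-10.
By linearity: E[X] = C(131, 3)·p³ ≈ 366145 · 2.96673783e-10 ≈ 0.000109.
Since α = 3/2 > 1, p = c/n^{3/2} = o(1/n) is below the triangle threshold p ~ 1/n. Asymptotically E[X] ~ (c³/6)·n^{3(1−α)} = (1³/6)·n^{-1.5} → 0, so by Markov's inequality G has no triangles w.h.p.

E[X] ≈ 0.000109; in regime p = Θ(1/n^{3/2}) E[X] tends to 0 (below the triangle threshold p ~ 1/n).


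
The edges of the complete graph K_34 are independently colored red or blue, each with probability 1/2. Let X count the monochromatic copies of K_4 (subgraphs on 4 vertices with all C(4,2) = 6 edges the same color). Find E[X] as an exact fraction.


Let X = Σ_S X_S over the C(34, 4) = 46376 subsets S of size 4, where X_S = 1 if the K_4 on S is monochromatic.
For a fixed S, the K_4 on S has C(4, 2) = 6 edges. P[all 6 edges red] = (1/2)^6, and likewise for blue, so P[monochromatic] = 2·(1/2)^6 = 2^{1 − 6} = 1/32.
By linearity of expectation: E[X] = C(34, 4) · 2^{1 − 6} = 46376 · 1/32 = 5797/4.
Numerically: E[X] ≈ 1449.250000.

E[X] = C(34,4)·2^(1−C(4,2)) = 5797/4 ≈ 1449.250000.


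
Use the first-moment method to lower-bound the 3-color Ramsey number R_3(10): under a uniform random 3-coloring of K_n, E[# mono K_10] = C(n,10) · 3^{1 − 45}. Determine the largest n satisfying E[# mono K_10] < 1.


We need C(n, 10) · 3^{1 − 45} < 1, i.e. C(n, 10) < 3^{45 − 1} = 984770902183611232881.
Check values of n near the boundary:
  n = 567: C(567, 10) = 873787071273467749398; 873787071273467749398 < 984770902183611232881? YES
  n = 568: C(568, 10) = 889446337783744949208; 889446337783744949208 < 984770902183611232881? YES
  n = 569: C(569, 10) = 905357721286137524328; 905357721286137524328 < 984770902183611232881? YES
  n = 570: C(570, 10) = 921524823451961408691; 921524823451961408691 < 984770902183611232881? YES
  n = 571: C(571, 10) = 937951290893172842001; 937951290893172842001 < 984770902183611232881? YES
  n = 572: C(572, 10) = 954640815642161682606; 954640815642161682606 < 984770902183611232881? YES
  n = 573: C(573, 10) = 971597135635805762226; 971597135635805762226 < 984770902183611232881? YES
  n = 574: C(574, 10) = 988824035203816502691; 988824035203816502691 < 984770902183611232881? NO
  n = 575: C(575, 10) = 1006325345561406175305; 1006325345561406175305 < 984770902183611232881? NO
The largest n with C(n, 10) < 984770902183611232881 is n = 573 (where E[X] = 35985079097622435638/36472996377170786403 ≈ 0.9866225). Hence R_3(10) > 573, i.e. R_3(10) ≥ 574.

Largest n = 573; hence R_3(10) > 573.


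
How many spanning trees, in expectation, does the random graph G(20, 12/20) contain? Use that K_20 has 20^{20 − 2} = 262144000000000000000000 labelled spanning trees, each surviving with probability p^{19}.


K_20 has 20^{20 − 2} = 262144000000000000000000 labelled spanning trees.
For each such spanning tree H, let X_H = 1 if all 19 edges of H are present in G. Then P[X_H = 1] = p^{19} = (3/5)^{19} = 1162261467/19073486328125.
Summing the indicators: E[X] = Σ_H E[X_H] = 262144000000000000000000 · p^{19} = 262144000000000000000000 · 1162261467/19073486328125 = 79869999842655731712/5.
Numerically: E[X] ≈ 1.5974e+19.

E[X] = 262144000000000000000000 · (3/5)^{19} = 79869999842655731712/5 ≈ 1.5974e+19.


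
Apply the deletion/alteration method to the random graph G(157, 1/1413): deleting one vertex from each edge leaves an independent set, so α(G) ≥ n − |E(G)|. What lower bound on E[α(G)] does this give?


E[|E(G)|] = C(157, 2)·p = 12246 · (1/1413) = 26/3.
E[α(G)] ≥ n − E[|E(G)|] = 157 − 26/3 = 445/3.
Numerically: ≈ 148.3333.
(This is only a lower bound; the true E[α(G)] may be larger.)

E[α(G)] ≥ 445/3 ≈ 148.3333.


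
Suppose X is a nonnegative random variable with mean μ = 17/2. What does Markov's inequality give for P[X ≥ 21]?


μ = E[X] = 17/2, a = 21.
Markov: P[X ≥ 21] ≤ μ/a = (17/2)/21 = 17/42.
Numerically: ≈ 0.405.
(Since a = 21 > μ = 8.500, the bound 17/42 is < 1 and informative.)

P[X ≥ 21] ≤ 17/42 ≈ 0.405.


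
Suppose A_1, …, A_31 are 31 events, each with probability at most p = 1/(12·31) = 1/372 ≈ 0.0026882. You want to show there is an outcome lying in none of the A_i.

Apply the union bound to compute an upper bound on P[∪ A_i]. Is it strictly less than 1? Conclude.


Union bound: P[∪_{i=1}^{31} A_i] ≤ Σ_i P[A_i] ≤ 31·p = 31·(1/372) = 1/12.
Numerically: 1/12 ≈ 0.0833333.
Is 1/12 < 1? YES.
Since P[∪ A_i] ≤ 1/12 < 1, the complement has P[∩ A_i^c] ≥ 1 − 1/12 = 11/12 > 0, so some outcome avoids every A_i.

31·p = 1/12 ≈ 0.0833333; existence CERTIFIED by the union bound.


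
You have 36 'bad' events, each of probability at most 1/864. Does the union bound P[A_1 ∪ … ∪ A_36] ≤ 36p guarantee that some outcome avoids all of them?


Union bound: P[∪_{i=1}^{36} A_i] ≤ Σ_i P[A_i] ≤ 36·p = 36·(1/864) = 1/24.
Numerically: 1/24 ≈ 0.0416667.
Is 1/24 < 1? YES.
Since P[∪ A_i] ≤ 1/24 < 1, the complement has P[∩ A_i^c] ≥ 1 − 1/24 = 23/24 > 0, so some outcome avoids every A_i.

36·p = 1/24 ≈ 0.0416667; existence CERTIFIED by the union bound.


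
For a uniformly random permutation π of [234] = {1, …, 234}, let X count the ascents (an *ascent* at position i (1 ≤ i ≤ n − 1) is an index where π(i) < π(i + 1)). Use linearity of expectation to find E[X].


Write X = Σ X_I over i = 1, …, 233, with X_I the indicator of one ascent.
There are 233 indicators.
For each fixed i, the pair (π(i), π(i+1)) is a uniformly random ordered pair of distinct values from {1, …, 234}; by symmetry P[π(i) < π(i+1)] = 1/2.
By linearity: E[X] = 233 · (1/2) = (234 − 1) · (1/2) = 233/2 ≈ 116.50000.

E[X] = 233/2 = 116.50000.


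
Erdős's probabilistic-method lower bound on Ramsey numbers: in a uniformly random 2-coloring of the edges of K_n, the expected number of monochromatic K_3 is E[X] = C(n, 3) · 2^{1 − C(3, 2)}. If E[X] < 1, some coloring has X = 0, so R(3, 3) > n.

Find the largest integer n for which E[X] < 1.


We need C(n, 3) · 2^{1 − 3} < 1, i.e. C(n, 3) < 2^{3 − 1} = 4.
Check values of n near the boundary:
  n = 3: C(3, 3) = 1; 1 < 4? YES
  n = 4: C(4, 3) = 4; 4 < 4? NO
  n = 5: C(5, 3) = 10; 10 < 4? NO
  n = 6: C(6, 3) = 20; 20 < 4? NO
The largest n with C(n, 3) < 4 is n = 3 (where E[X] = 1/4 ≈ 0.250). Hence R(3, 3) > 3, i.e. R(3, 3) ≥ 4.

Largest n = 3; hence R(3, 3) > 3.


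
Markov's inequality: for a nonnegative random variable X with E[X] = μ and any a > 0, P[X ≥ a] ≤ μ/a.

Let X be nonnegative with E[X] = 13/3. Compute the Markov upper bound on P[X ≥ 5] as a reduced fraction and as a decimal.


μ = E[X] = 13/3, a = 5.
Markov: P[X ≥ 5] ≤ μ/a = (13/3)/5 = 13/15.
Numerically: ≈ 0.866667.
(Since a = 5 > μ = 4.333333, the bound 13/15 is < 1 and informative.)

P[X ≥ 5] ≤ 13/15 ≈ 0.866667.


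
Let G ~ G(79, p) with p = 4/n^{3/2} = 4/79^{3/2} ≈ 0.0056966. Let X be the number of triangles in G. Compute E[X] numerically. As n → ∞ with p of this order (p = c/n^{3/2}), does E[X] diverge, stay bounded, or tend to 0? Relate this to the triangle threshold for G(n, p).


Number of potential triangles: C(79, 3) = 79079.
Each occurs with probability p³ ≈ (0.0056966)³ ≈ 1.8486643e-07.
By linearity: E[X] = C(79, 3)·p³ ≈ 79079 · 1.8486643e-07 ≈ 0.01462.
Since α = 3/2 > 1, p = c/n^{3/2} = o(1/n) is below the triangle threshold p ~ 1/n. Asymptotically E[X] ~ (c³/6)·n^{3(1−α)} = (4³/6)·n^{-1.5} → 0, so by Markov's inequality G has no triangles w.h.p.

E[X] ≈ 0.01462; in regime p = Θ(1/n^{3/2}) E[X] tends to 0 (below the triangle threshold p ~ 1/n).


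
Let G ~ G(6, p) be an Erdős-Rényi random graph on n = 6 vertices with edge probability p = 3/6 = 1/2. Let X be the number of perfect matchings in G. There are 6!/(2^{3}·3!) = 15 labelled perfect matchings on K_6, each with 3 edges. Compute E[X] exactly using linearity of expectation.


K_6 has 6!/(2^{3}·3!) = 15 labelled perfect matchings.
For each such perfect matching H, let X_H = 1 if all 3 edges of H are present in G. Then P[X_H = 1] = p^{3} = (1/2)^{3} = 1/8.
By linearity of expectation: E[X] = Σ_H E[X_H] = 15 · p^{3} = 15 · 1/8 = 15/8.
Numerically: E[X] ≈ 1.875.

E[X] = 15 · (1/2)^{3} = 15/8 ≈ 1.875.


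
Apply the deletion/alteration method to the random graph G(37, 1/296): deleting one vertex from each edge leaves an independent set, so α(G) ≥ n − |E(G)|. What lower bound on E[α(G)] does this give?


E[|E(G)|] = C(37, 2)·p = 666 · (1/296) = 9/4.
E[α(G)] ≥ n − E[|E(G)|] = 37 − 9/4 = 139/4.
Numerically: ≈ 34.7500.
(This is only a lower bound; the true E[α(G)] may be larger.)

E[α(G)] ≥ 139/4 ≈ 34.7500.


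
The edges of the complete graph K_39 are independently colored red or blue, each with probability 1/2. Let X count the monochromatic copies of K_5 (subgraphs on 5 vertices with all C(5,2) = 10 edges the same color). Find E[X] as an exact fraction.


Let X = Σ_S X_S over the C(39, 5) = 575757 subsets S of size 5, where X_S = 1 if the K_5 on S is monochromatic.
For a fixed S, the K_5 on S has C(5, 2) = 10 edges. P[all 10 edges red] = (1/2)^10, and likewise for blue, so P[monochromatic] = 2·(1/2)^10 = 2^{1 − 10} = 1/512.
By linearity of expectation: E[X] = C(39, 5) · 2^{1 − 10} = 575757 · 1/512 = 575757/512.
Numerically: E[X] ≈ 1124.525391.

E[X] = C(39,5)·2^(1−C(5,2)) = 575757/512 ≈ 1124.525391.


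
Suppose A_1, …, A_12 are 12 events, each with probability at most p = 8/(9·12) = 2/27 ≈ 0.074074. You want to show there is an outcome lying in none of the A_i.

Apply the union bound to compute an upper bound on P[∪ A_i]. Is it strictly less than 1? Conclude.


Union bound: P[∪_{i=1}^{12} A_i] ≤ Σ_i P[A_i] ≤ 12·p = 12·(2/27) = 8/9.
Numerically: 8/9 ≈ 0.888889.
Is 8/9 < 1? YES.
Since P[∪ A_i] ≤ 8/9 < 1, the complement has P[∩ A_i^c] ≥ 1 − 8/9 = 1/9 > 0, so some outcome avoids every A_i.

12·p = 8/9 ≈ 0.888889; existence CERTIFIED by the union bound.


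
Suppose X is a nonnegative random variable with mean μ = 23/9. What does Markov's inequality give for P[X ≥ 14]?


μ = E[X] = 23/9, a = 14.
Markov: P[X ≥ 14] ≤ μ/a = (23/9)/14 = 23/126.
Numerically: ≈ 0.18254.
(Since a = 14 > μ = 2.55556, the bound 23/126 is < 1 and informative.)

P[X ≥ 14] ≤ 23/126 ≈ 0.18254.


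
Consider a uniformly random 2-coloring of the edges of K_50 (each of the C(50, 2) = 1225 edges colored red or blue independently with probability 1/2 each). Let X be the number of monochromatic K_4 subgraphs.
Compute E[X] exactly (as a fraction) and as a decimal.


Let X = Σ_S X_S over the C(50, 4) = 230300 subsets S of size 4, where X_S = 1 if the K_4 on S is monochromatic.
For a fixed S, the K_4 on S has C(4, 2) = 6 edges. P[all 6 edges red] = (1/2)^6, and likewise for blue, so P[monochromatic] = 2·(1/2)^6 = 2^{1 − 6} = 1/32.
By linearity of expectation: E[X] = C(50, 4) · 2^{1 − 6} = 230300 · 1/32 = 57575/8.
Numerically: E[X] ≈ 7196.875.

E[X] = C(50,4)·2^(1−C(4,2)) = 57575/8 ≈ 7196.875.


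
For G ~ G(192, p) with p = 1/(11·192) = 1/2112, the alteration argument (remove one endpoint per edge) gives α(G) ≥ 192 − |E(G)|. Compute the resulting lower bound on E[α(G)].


E[|E(G)|] = C(192, 2)·p = 18336 · (1/2112) = 191/22.
E[α(G)] ≥ n − E[|E(G)|] = 192 − 191/22 = 4033/22.
Numerically: ≈ 183.31818.
(This is only a lower bound; the true E[α(G)] may be larger.)

E[α(G)] ≥ 4033/22 ≈ 183.31818.


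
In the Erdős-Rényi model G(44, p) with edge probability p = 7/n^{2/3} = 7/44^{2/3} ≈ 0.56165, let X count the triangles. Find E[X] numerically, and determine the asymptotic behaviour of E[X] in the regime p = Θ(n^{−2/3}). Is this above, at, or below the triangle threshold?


Number of potential triangles: C(44, 3) = 13244.
Each occurs with probability p³ ≈ (0.56165)³ ≈ 1.7716942e-01.
By linearity: E[X] = C(44, 3)·p³ ≈ 13244 · 1.7716942e-01 ≈ 2346.43182.
Since α = 2/3 < 1, p = c/n^{2/3} ≫ 1/n is above the triangle threshold p ~ 1/n. Asymptotically E[X] ~ (c³/6)·n^{3(1−α)} = (7³/6)·n^{1} → ∞; triangles are abundant w.h.p.

E[X] ≈ 2346.43182; in regime p = Θ(1/n^{2/3}) E[X] diverges (above the triangle threshold p ~ 1/n).


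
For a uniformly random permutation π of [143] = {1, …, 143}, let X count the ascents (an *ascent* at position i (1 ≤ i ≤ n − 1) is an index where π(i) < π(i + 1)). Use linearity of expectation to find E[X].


Write X = Σ X_I over i = 1, …, 142, with X_I the indicator of one ascent.
There are 142 indicators.
For each fixed i, the pair (π(i), π(i+1)) is a uniformly random ordered pair of distinct values from {1, …, 143}; by symmetry P[π(i) < π(i+1)] = 1/2.
By linearity: E[X] = 142 · (1/2) = (143 − 1) · (1/2) = 71 ≈ 71.000.

E[X] = 71 = 71.000.


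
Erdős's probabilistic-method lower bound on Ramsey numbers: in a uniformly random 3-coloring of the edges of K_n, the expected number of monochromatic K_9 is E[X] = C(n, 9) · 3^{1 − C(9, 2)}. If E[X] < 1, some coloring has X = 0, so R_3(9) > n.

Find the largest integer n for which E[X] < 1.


We need C(n, 9) · 3^{1 − 36} < 1, i.e. C(n, 9) < 3^{36 − 1} = 50031545098999707.
Check values of n near the boundary:
  n = 295: C(295, 9) = 41221140106119260; 41221140106119260 < 50031545098999707? YES
  n = 296: C(296, 9) = 42513789098994080; 42513789098994080 < 50031545098999707? YES
  n = 297: C(297, 9) = 43842345008337645; 43842345008337645 < 50031545098999707? YES
  n = 298: C(298, 9) = 45207677551849890; 45207677551849890 < 50031545098999707? YES
  n = 299: C(299, 9) = 46610674441390059; 46610674441390059 < 50031545098999707? YES
  n = 300: C(300, 9) = 48052241692154700; 48052241692154700 < 50031545098999707? YES
  n = 301: C(301, 9) = 49533303936090975; 49533303936090975 < 50031545098999707? YES
  n = 302: C(302, 9) = 51054804739588650; 51054804739588650 < 50031545098999707? NO
  n = 303: C(303, 9) = 52617706925494425; 52617706925494425 < 50031545098999707? NO
The largest n with C(n, 9) < 50031545098999707 is n = 301 (where E[X] = 16511101312030325/16677181699666569 ≈ 0.990041). Hence R_3(9) > 301, i.e. R_3(9) ≥ 302.

Largest n = 301; hence R_3(9) > 301.


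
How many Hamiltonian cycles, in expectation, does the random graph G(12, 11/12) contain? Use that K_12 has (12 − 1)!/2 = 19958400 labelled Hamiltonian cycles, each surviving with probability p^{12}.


K_12 has (12 − 1)!/2 = 19958400 labelled Hamiltonian cycles.
For each such Hamiltonian cycle H, let X_H = 1 if all 12 edges of H are present in G. Then P[X_H = 1] = p^{12} = (11/12)^{12} = 3138428376721/8916100448256.
By linearity: E[X] = Σ_H E[X_H] = 19958400 · p^{12} = 19958400 · 3138428376721/8916100448256 = 6041474625187925/859963392.
Numerically: E[X] ≈ 7.02527e+06.

E[X] = 19958400 · (11/12)^{12} = 6041474625187925/859963392 ≈ 7.02527e+06.


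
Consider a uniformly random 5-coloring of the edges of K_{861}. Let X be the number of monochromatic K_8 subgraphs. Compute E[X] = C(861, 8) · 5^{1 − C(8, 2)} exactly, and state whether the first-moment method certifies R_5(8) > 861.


E[X] = C(861, 8) · 5^{1 − 28} = 7250034996615275865 · 5^{−27} = 7250034996615275865/7450580596923828125.
As a reduced fraction: E[X] = 1450006999323055173/1490116119384765625 ≈ 0.9731.
Is E[X] < 1? YES.
Since E[X] < 1, there exists a 5-coloring of K_{861} with no monochromatic K_8; hence R_5(8) > 861.

E[X] = 1450006999323055173/1490116119384765625 ≈ 0.9731; E[X] < 1, so R_5(8) > 861.


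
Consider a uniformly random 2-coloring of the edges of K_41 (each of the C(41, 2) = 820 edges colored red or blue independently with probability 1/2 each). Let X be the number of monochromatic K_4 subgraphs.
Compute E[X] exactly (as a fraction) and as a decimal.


Let X = Σ_S X_S over the C(41, 4) = 101270 subsets S of size 4, where X_S = 1 if the K_4 on S is monochromatic.
For a fixed S, the K_4 on S has C(4, 2) = 6 edges. P[all 6 edges red] = (1/2)^6, and likewise for blue, so P[monochromatic] = 2·(1/2)^6 = 2^{1 − 6} = 1/32.
By linearity: E[X] = C(41, 4) · 2^{1 − 6} = 101270 · 1/32 = 50635/16.
Numerically: E[X] ≈ 3164.68750.

E[X] = C(41,4)·2^(1−C(4,2)) = 50635/16 ≈ 3164.68750.


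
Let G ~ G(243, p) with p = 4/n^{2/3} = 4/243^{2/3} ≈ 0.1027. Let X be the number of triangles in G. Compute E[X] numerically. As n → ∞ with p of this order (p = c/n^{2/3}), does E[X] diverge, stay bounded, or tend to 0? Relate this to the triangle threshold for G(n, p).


Number of potential triangles: C(243, 3) = 2362041.
Each occurs with probability p³ ≈ (0.1027)³ ≈ 1.083846e-03.
By linearity: E[X] = C(243, 3)·p³ ≈ 2362041 · 1.083846e-03 ≈ 2560.0878.
Since α = 2/3 < 1, p = c/n^{2/3} ≫ 1/n is above the triangle threshold p ~ 1/n. Asymptotically E[X] ~ (c³/6)·n^{3(1−α)} = (4³/6)·n^{1} → ∞; triangles are abundant w.h.p.

E[X] ≈ 2560.0878; in regime p = Θ(1/n^{2/3}) E[X] diverges (above the triangle threshold p ~ 1/n).


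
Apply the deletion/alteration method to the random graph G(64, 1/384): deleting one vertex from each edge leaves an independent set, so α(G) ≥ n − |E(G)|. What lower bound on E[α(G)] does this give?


E[|E(G)|] = C(64, 2)·p = 2016 · (1/384) = 21/4.
E[α(G)] ≥ n − E[|E(G)|] = 64 − 21/4 = 235/4.
Numerically: ≈ 58.75000.
(This is only a lower bound; the true E[α(G)] may be larger.)

E[α(G)] ≥ 235/4 ≈ 58.75000.


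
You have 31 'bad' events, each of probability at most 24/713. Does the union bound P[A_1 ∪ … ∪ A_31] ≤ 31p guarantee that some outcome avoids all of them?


Union bound: P[∪_{i=1}^{31} A_i] ≤ Σ_i P[A_i] ≤ 31·p = 31·(24/713) = 24/23.
Numerically: 24/23 ≈ 1.043.
Is 24/23 < 1? NO.
Since the bound 24/23 is ≥ 1, the union bound is uninformative here; it does NOT by itself certify existence.

31·p = 24/23 ≈ 1.043; existence NOT certified by the union bound.


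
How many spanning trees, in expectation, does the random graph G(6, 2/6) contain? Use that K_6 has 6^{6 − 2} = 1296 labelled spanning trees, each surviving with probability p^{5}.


K_6 has 6^{6 − 2} = 1296 labelled spanning trees.
For each such spanning tree H, let X_H = 1 if all 5 edges of H are present in G. Then P[X_H = 1] = p^{5} = (1/3)^{5} = 1/243.
By linearity of expectation: E[X] = Σ_H E[X_H] = 1296 · p^{5} = 1296 · 1/243 = 16/3.
Numerically: E[X] ≈ 5.33.

E[X] = 1296 · (1/3)^{5} = 16/3 ≈ 5.33.


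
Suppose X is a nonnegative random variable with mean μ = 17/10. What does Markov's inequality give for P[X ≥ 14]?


μ = E[X] = 17/10, a = 14.
Markov: P[X ≥ 14] ≤ μ/a = (17/10)/14 = 17/140.
Numerically: ≈ 0.121.
(Since a = 14 > μ = 1.700, the bound 17/140 is < 1 and informative.)

P[X ≥ 14] ≤ 17/140 ≈ 0.121.


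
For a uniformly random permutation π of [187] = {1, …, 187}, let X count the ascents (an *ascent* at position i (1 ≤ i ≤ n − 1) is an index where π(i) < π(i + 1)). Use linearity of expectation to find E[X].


Write X = Σ X_I over i = 1, …, 186, with X_I the indicator of one ascent.
There are 186 indicators.
For each fixed i, the pair (π(i), π(i+1)) is a uniformly random ordered pair of distinct values from {1, …, 187}; by symmetry P[π(i) < π(i+1)] = 1/2.
By linearity: E[X] = 186 · (1/2) = (187 − 1) · (1/2) = 93 ≈ 93.000.

E[X] = 93 = 93.000.


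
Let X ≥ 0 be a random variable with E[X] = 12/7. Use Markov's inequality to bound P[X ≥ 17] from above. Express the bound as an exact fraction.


μ = E[X] = 12/7, a = 17.
Markov: P[X ≥ 17] ≤ μ/a = (12/7)/17 = 12/119.
Numerically: ≈ 0.1008.
(Since a = 17 > μ = 1.7143, the bound 12/119 is < 1 and informative.)

P[X ≥ 17] ≤ 12/119 ≈ 0.1008.


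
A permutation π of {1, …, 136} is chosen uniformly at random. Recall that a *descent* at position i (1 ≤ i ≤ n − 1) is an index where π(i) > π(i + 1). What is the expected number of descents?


Write X = Σ X_I over i = 1, …, 135, with X_I the indicator of one descent.
There are 135 indicators.
For each fixed i, the pair (π(i), π(i+1)) is a uniformly random ordered pair of distinct values from {1, …, 136}; by symmetry P[π(i) > π(i+1)] = 1/2.
By linearity: E[X] = 135 · (1/2) = (136 − 1) · (1/2) = 135/2 ≈ 67.500000.

E[X] = 135/2 = 67.500000.


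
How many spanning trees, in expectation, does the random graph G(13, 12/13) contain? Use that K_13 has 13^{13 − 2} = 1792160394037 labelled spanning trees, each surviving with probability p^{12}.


K_13 has 13^{13 − 2} = 1792160394037 labelled spanning trees.
For each such spanning tree H, let X_H = 1 if all 12 edges of H are present in G. Then P[X_H = 1] = p^{12} = (12/13)^{12} = 8916100448256/23298085122481.
By linearity of expectation: E[X] = Σ_H E[X_H] = 1792160394037 · p^{12} = 1792160394037 · 8916100448256/23298085122481 = 8916100448256/13.
Numerically: E[X] ≈ 6.85854e+11.

E[X] = 1792160394037 · (12/13)^{12} = 8916100448256/13 ≈ 6.85854e+11.


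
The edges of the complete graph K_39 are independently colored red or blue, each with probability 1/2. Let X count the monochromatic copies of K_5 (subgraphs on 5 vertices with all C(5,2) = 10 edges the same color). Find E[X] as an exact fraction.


Let X = Σ_S X_S over the C(39, 5) = 575757 subsets S of size 5, where X_S = 1 if the K_5 on S is monochromatic.
For a fixed S, the K_5 on S has C(5, 2) = 10 edges. P[all 10 edges red] = (1/2)^10, and likewise for blue, so P[monochromatic] = 2·(1/2)^10 = 2^{1 − 10} = 1/512.
Summing: E[X] = C(39, 5) · 2^{1 − 10} = 575757 · 1/512 = 575757/512.
Numerically: E[X] ≈ 1124.52539.

E[X] = C(39,5)·2^(1−C(5,2)) = 575757/512 ≈ 1124.52539.


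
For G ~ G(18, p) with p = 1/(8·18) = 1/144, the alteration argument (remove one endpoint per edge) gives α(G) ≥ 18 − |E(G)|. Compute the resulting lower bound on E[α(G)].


E[|E(G)|] = C(18, 2)·p = 153 · (1/144) = 17/16.
E[α(G)] ≥ n − E[|E(G)|] = 18 − 17/16 = 271/16.
Numerically: ≈ 16.93750.
(This is only a lower bound; the true E[α(G)] may be larger.)

E[α(G)] ≥ 271/16 ≈ 16.93750.


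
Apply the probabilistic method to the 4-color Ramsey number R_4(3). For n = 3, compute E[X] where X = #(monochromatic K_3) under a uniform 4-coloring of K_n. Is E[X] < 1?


E[X] = C(3, 3) · 4^{1 − 3} = 1 · 4^{−2} = 1/16.
As a reduced fraction: E[X] = 1/16 ≈ 0.06250.
Is E[X] < 1? YES.
Since E[X] < 1, there exists a 4-coloring of K_{3} with no monochromatic K_3; hence R_4(3) > 3.

E[X] = 1/16 ≈ 0.06250; E[X] < 1, so R_4(3) > 3.


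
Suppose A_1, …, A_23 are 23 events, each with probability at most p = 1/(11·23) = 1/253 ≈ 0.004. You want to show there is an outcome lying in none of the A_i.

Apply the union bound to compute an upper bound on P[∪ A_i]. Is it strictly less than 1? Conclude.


Union bound: P[∪_{i=1}^{23} A_i] ≤ Σ_i P[A_i] ≤ 23·p = 23·(1/253) = 1/11.
Numerically: 1/11 ≈ 0.091.
Is 1/11 < 1? YES.
Since P[∪ A_i] ≤ 1/11 < 1, the complement has P[∩ A_i^c] ≥ 1 − 1/11 = 10/11 > 0, so some outcome avoids every A_i.

23·p = 1/11 ≈ 0.091; existence CERTIFIED by the union bound.


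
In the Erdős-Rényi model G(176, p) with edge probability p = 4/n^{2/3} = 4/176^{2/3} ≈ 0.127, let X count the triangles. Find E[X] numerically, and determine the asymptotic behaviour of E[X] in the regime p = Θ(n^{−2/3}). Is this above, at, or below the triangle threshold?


Number of potential triangles: C(176, 3) = 893200.
Each occurs with probability p³ ≈ (0.127)³ ≈ 2.06612e-03.
By linearity: E[X] = C(176, 3)·p³ ≈ 893200 · 2.06612e-03 ≈ 1845.455.
Since α = 2/3 < 1, p = c/n^{2/3} ≫ 1/n is above the triangle threshold p ~ 1/n. Asymptotically E[X] ~ (c³/6)·n^{3(1−α)} = (4³/6)·n^{1} → ∞; triangles are abundant w.h.p.

E[X] ≈ 1845.455; in regime p = Θ(1/n^{2/3}) E[X] diverges (above the triangle threshold p ~ 1/n).


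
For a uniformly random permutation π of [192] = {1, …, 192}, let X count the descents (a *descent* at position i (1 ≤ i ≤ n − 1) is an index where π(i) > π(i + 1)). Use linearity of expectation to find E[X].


Write X = Σ X_I over i = 1, …, 191, with X_I the indicator of one descent.
There are 191 indicators.
For each fixed i, the pair (π(i), π(i+1)) is a uniformly random ordered pair of distinct values from {1, …, 192}; by symmetry P[π(i) > π(i+1)] = 1/2.
By linearity: E[X] = 191 · (1/2) = (192 − 1) · (1/2) = 191/2 ≈ 95.5000.

E[X] = 191/2 = 95.5000.


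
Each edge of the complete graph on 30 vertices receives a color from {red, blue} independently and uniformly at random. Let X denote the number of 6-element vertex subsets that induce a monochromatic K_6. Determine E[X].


Let X = Σ_S X_S over the C(30, 6) = 593775 subsets S of size 6, where X_S = 1 if the K_6 on S is monochromatic.
For a fixed S, the K_6 on S has C(6, 2) = 15 edges. P[all 15 edges red] = (1/2)^15, and likewise for blue, so P[monochromatic] = 2·(1/2)^15 = 2^{1 − 15} = 1/16384.
By linearity of expectation: E[X] = C(30, 6) · 2^{1 − 15} = 593775 · 1/16384 = 593775/16384.
Numerically: E[X] ≈ 36.241.

E[X] = C(30,6)·2^(1−C(6,2)) = 593775/16384 ≈ 36.241.


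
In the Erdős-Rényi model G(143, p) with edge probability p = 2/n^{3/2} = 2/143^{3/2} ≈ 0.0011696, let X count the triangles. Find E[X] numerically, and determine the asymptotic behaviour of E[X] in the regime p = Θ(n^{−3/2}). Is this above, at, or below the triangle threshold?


Number of potential triangles: C(143, 3) = 477191.
Each occurs with probability p³ ≈ (0.0011696)³ ≈ 1.5998447e-09.
By linearity: E[X] = C(143, 3)·p³ ≈ 477191 · 1.5998447e-09 ≈ 0.00076.
Since α = 3/2 > 1, p = c/n^{3/2} = o(1/n) is below the triangle threshold p ~ 1/n. Asymptotically E[X] ~ (c³/6)·n^{3(1−α)} = (2³/6)·n^{-1.5} → 0, so by Markov's inequality G has no triangles w.h.p.

E[X] ≈ 0.00076; in regime p = Θ(1/n^{3/2}) E[X] tends to 0 (below the triangle threshold p ~ 1/n).


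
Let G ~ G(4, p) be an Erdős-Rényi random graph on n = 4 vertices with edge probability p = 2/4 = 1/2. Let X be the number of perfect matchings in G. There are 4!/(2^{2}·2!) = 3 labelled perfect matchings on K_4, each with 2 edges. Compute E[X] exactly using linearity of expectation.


K_4 has 4!/(2^{2}·2!) = 3 labelled perfect matchings.
For each such perfect matching H, let X_H = 1 if all 2 edges of H are present in G. Then P[X_H = 1] = p^{2} = (1/2)^{2} = 1/4.
Summing the indicators: E[X] = Σ_H E[X_H] = 3 · p^{2} = 3 · 1/4 = 3/4.
Numerically: E[X] ≈ 0.75.

E[X] = 3 · (1/2)^{2} = 3/4 ≈ 0.75.


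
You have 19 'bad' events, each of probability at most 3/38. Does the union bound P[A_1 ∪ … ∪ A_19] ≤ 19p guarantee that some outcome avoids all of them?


Union bound: P[∪_{i=1}^{19} A_i] ≤ Σ_i P[A_i] ≤ 19·p = 19·(3/38) = 3/2.
Numerically: 3/2 ≈ 1.5000000.
Is 3/2 < 1? NO.
Since the bound 3/2 is ≥ 1, the union bound is uninformative here; it does NOT by itself certify existence.

19·p = 3/2 ≈ 1.5000000; existence NOT certified by the union bound.


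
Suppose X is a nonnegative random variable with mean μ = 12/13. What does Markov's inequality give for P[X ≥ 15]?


μ = E[X] = 12/13, a = 15.
Markov: P[X ≥ 15] ≤ μ/a = (12/13)/15 = 4/65.
Numerically: ≈ 0.06154.
(Since a = 15 > μ = 0.92308, the bound 4/65 is < 1 and informative.)

P[X ≥ 15] ≤ 4/65 ≈ 0.06154.


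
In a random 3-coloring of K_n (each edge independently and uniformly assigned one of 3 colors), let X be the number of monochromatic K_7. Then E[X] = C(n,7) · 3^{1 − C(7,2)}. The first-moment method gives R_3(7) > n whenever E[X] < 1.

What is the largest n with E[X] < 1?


We need C(n, 7) · 3^{1 − 21} < 1, i.e. C(n, 7) < 3^{21 − 1} = 3486784401.
Check values of n near the boundary:
  n = 79: C(79, 7) = 2898753715; 2898753715 < 3486784401? YES
  n = 80: C(80, 7) = 3176716400; 3176716400 < 3486784401? YES
  n = 81: C(81, 7) = 3477216600; 3477216600 < 3486784401? YES
  n = 82: C(82, 7) = 3801756816; 3801756816 < 3486784401? NO
  n = 83: C(83, 7) = 4151918628; 4151918628 < 3486784401? NO
  n = 84: C(84, 7) = 4529365776; 4529365776 < 3486784401? NO
The largest n with C(n, 7) < 3486784401 is n = 81 (where E[X] = 42928600/43046721 ≈ 0.997256). Hence R_3(7) > 81, i.e. R_3(7) ≥ 82.

Largest n = 81; hence R_3(7) > 81.


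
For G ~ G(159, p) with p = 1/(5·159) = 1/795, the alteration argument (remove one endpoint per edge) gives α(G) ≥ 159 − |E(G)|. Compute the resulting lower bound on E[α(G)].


E[|E(G)|] = C(159, 2)·p = 12561 · (1/795) = 79/5.
E[α(G)] ≥ n − E[|E(G)|] = 159 − 79/5 = 716/5.
Numerically: ≈ 143.20000.
(This is only a lower bound; the true E[α(G)] may be larger.)

E[α(G)] ≥ 716/5 ≈ 143.20000.


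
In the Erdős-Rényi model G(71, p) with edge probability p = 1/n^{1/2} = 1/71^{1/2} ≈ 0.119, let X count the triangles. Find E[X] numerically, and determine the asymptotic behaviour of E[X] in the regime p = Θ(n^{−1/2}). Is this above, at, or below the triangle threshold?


Number of potential triangles: C(71, 3) = 57155.
Each occurs with probability p³ ≈ (0.119)³ ≈ 1.67152e-03.
By linearity: E[X] = C(71, 3)·p³ ≈ 57155 · 1.67152e-03 ≈ 95.536.
Since α = 1/2 < 1, p = c/n^{1/2} ≫ 1/n is above the triangle threshold p ~ 1/n. Asymptotically E[X] ~ (c³/6)·n^{3(1−α)} = (1³/6)·n^{1.5} → ∞; triangles are abundant w.h.p.

E[X] ≈ 95.536; in regime p = Θ(1/n^{1/2}) E[X] diverges (above the triangle threshold p ~ 1/n).


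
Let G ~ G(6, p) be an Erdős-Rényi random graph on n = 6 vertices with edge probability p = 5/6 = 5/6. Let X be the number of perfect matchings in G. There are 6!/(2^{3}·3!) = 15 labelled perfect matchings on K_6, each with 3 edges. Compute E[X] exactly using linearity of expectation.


K_6 has 6!/(2^{3}·3!) = 15 labelled perfect matchings.
For each such perfect matching H, let X_H = 1 if all 3 edges of H are present in G. Then P[X_H = 1] = p^{3} = (5/6)^{3} = 125/216.
Summing the indicators: E[X] = Σ_H E[X_H] = 15 · p^{3} = 15 · 125/216 = 625/72.
Numerically: E[X] ≈ 8.6806.

E[X] = 15 · (5/6)^{3} = 625/72 ≈ 8.6806.


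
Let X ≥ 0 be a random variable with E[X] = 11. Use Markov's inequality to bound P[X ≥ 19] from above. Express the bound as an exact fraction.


μ = E[X] = 11, a = 19.
Markov: P[X ≥ 19] ≤ μ/a = (11)/19 = 11/19.
Numerically: ≈ 0.5789.
(Since a = 19 > μ = 11.0000, the bound 11/19 is < 1 and informative.)

P[X ≥ 19] ≤ 11/19 ≈ 0.5789.


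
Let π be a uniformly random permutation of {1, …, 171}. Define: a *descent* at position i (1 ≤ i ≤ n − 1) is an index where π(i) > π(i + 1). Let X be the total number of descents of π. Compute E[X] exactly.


Write X = Σ X_I over i = 1, …, 170, with X_I the indicator of one descent.
There are 170 indicators.
For each fixed i, the pair (π(i), π(i+1)) is a uniformly random ordered pair of distinct values from {1, …, 171}; by symmetry P[π(i) > π(i+1)] = 1/2.
By linearity: E[X] = 170 · (1/2) = (171 − 1) · (1/2) = 85 ≈ 85.000000.

E[X] = 85 = 85.000000.


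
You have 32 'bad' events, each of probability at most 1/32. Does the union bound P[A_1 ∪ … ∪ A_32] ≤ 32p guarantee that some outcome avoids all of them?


Union bound: P[∪_{i=1}^{32} A_i] ≤ Σ_i P[A_i] ≤ 32·p = 32·(1/32) = 1.
Numerically: 1 ≈ 1.000.
Is 1 < 1? NO.
Since the bound 1 is ≥ 1, the union bound is uninformative here; it does NOT by itself certify existence.

32·p = 1 ≈ 1.000; existence NOT certified by the union bound.


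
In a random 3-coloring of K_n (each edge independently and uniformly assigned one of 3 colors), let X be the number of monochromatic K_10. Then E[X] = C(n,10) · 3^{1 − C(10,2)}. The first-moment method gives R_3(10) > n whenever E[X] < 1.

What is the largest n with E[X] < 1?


We need C(n, 10) · 3^{1 − 45} < 1, i.e. C(n, 10) < 3^{45 − 1} = 984770902183611232881.
Check values of n near the boundary:
  n = 570: C(570, 10) = 921524823451961408691; 921524823451961408691 < 984770902183611232881? YES
  n = 571: C(571, 10) = 937951290893172842001; 937951290893172842001 < 984770902183611232881? YES
  n = 572: C(572, 10) = 954640815642161682606; 954640815642161682606 < 984770902183611232881? YES
  n = 573: C(573, 10) = 971597135635805762226; 971597135635805762226 < 984770902183611232881? YES
  n = 574: C(574, 10) = 988824035203816502691; 988824035203816502691 < 984770902183611232881? NO
  n = 575: C(575, 10) = 1006325345561406175305; 1006325345561406175305 < 984770902183611232881? NO
  n = 576: C(576, 10) = 1024104945306307344480; 1024104945306307344480 < 984770902183611232881? NO
The largest n with C(n, 10) < 984770902183611232881 is n = 573 (where E[X] = 35985079097622435638/36472996377170786403 ≈ 0.987). Hence R_3(10) > 573, i.e. R_3(10) ≥ 574.

Largest n = 573; hence R_3(10) > 573.


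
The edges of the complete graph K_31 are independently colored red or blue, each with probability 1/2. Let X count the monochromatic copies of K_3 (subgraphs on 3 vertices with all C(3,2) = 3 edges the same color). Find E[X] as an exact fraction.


Let X = Σ_S X_S over the C(31, 3) = 4495 subsets S of size 3, where X_S = 1 if the K_3 on S is monochromatic.
For a fixed S, the K_3 on S has C(3, 2) = 3 edges. P[all 3 edges red] = (1/2)^3, and likewise for blue, so P[monochromatic] = 2·(1/2)^3 = 2^{1 − 3} = 1/4.
By linearity: E[X] = C(31, 3) · 2^{1 − 3} = 4495 · 1/4 = 4495/4.
Numerically: E[X] ≈ 1123.7500.

E[X] = C(31,3)·2^(1−C(3,2)) = 4495/4 ≈ 1123.7500.


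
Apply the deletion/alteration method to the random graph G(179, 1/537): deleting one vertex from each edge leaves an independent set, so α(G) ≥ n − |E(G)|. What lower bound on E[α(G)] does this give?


E[|E(G)|] = C(179, 2)·p = 15931 · (1/537) = 89/3.
E[α(G)] ≥ n − E[|E(G)|] = 179 − 89/3 = 448/3.
Numerically: ≈ 149.3333.
(This is only a lower bound; the true E[α(G)] may be larger.)

E[α(G)] ≥ 448/3 ≈ 149.3333.


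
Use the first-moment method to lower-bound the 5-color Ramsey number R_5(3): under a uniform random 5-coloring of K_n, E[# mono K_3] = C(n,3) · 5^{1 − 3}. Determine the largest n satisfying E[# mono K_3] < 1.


We need C(n, 3) · 5^{1 − 3} < 1, i.e. C(n, 3) < 5^{3 − 1} = 25.
Check values of n near the boundary:
  n = 3: C(3, 3) = 1; 1 < 25? YES
  n = 4: C(4, 3) = 4; 4 < 25? YES
  n = 5: C(5, 3) = 10; 10 < 25? YES
  n = 6: C(6, 3) = 20; 20 < 25? YES
  n = 7: C(7, 3) = 35; 35 < 25? NO
  n = 8: C(8, 3) = 56; 56 < 25? NO
The largest n with C(n, 3) < 25 is n = 6 (where E[X] = 4/5 ≈ 0.800). Hence R_5(3) > 6, i.e. R_5(3) ≥ 7.

Largest n = 6; hence R_5(3) > 6.


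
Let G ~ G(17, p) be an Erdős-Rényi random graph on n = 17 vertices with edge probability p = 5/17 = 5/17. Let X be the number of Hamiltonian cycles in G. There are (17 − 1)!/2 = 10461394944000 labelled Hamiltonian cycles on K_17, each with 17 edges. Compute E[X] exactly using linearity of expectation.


K_17 has (17 − 1)!/2 = 10461394944000 labelled Hamiltonian cycles.
For each such Hamiltonian cycle H, let X_H = 1 if all 17 edges of H are present in G. Then P[X_H = 1] = p^{17} = (5/17)^{17} = 762939453125/827240261886336764177.
By linearity of expectation: E[X] = Σ_H E[X_H] = 10461394944000 · p^{17} = 10461394944000 · 762939453125/827240261886336764177 = 7981410937500000000000000/827240261886336764177.
Numerically: E[X] ≈ 9648.24.

E[X] = 10461394944000 · (5/17)^{17} = 7981410937500000000000000/827240261886336764177 ≈ 9648.24.


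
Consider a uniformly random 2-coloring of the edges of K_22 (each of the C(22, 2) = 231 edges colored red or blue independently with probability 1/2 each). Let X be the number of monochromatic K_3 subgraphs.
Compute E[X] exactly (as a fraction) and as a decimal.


Let X = Σ_S X_S over the C(22, 3) = 1540 subsets S of size 3, where X_S = 1 if the K_3 on S is monochromatic.
For a fixed S, the K_3 on S has C(3, 2) = 3 edges. P[all 3 edges red] = (1/2)^3, and likewise for blue, so P[monochromatic] = 2·(1/2)^3 = 2^{1 − 3} = 1/4.
By linearity of expectation: E[X] = C(22, 3) · 2^{1 − 3} = 1540 · 1/4 = 385.
Numerically: E[X] ≈ 385.000.

E[X] = C(22,3)·2^(1−C(3,2)) = 385 ≈ 385.000.


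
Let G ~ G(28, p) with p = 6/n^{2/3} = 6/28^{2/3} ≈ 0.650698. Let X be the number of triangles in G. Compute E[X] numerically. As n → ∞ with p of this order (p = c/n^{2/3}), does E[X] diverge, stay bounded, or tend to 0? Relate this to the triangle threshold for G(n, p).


Number of potential triangles: C(28, 3) = 3276.
Each occurs with probability p³ ≈ (0.650698)³ ≈ 2.75510204e-01.
By linearity: E[X] = C(28, 3)·p³ ≈ 3276 · 2.75510204e-01 ≈ 902.571429.
Since α = 2/3 < 1, p = c/n^{2/3} ≫ 1/n is above the triangle threshold p ~ 1/n. Asymptotically E[X] ~ (c³/6)·n^{3(1−α)} = (6³/6)·n^{1} → ∞; triangles are abundant w.h.p.

E[X] ≈ 902.571429; in regime p = Θ(1/n^{2/3}) E[X] diverges (above the triangle threshold p ~ 1/n).


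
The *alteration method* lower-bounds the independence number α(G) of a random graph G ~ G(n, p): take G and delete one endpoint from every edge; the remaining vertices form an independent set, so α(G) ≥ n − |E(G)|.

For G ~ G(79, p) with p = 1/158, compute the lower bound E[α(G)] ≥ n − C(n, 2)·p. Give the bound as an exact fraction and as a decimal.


E[|E(G)|] = C(79, 2)·p = 3081 · (1/158) = 39/2.
E[α(G)] ≥ n − E[|E(G)|] = 79 − 39/2 = 119/2.
Numerically: ≈ 59.500000.
(This is only a lower bound; the true E[α(G)] may be larger.)

E[α(G)] ≥ 119/2 ≈ 59.500000.


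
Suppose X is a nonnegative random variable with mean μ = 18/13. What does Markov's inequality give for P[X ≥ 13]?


μ = E[X] = 18/13, a = 13.
Markov: P[X ≥ 13] ≤ μ/a = (18/13)/13 = 18/169.
Numerically: ≈ 0.106509.
(Since a = 13 > μ = 1.384615, the bound 18/169 is < 1 and informative.)

P[X ≥ 13] ≤ 18/169 ≈ 0.106509.


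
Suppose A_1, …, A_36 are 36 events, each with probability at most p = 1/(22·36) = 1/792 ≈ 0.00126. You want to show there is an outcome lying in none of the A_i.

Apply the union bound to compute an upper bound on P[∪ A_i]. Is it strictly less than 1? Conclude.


Union bound: P[∪_{i=1}^{36} A_i] ≤ Σ_i P[A_i] ≤ 36·p = 36·(1/792) = 1/22.
Numerically: 1/22 ≈ 0.04545.
Is 1/22 < 1? YES.
Since P[∪ A_i] ≤ 1/22 < 1, the complement has P[∩ A_i^c] ≥ 1 − 1/22 = 21/22 > 0, so some outcome avoids every A_i.

36·p = 1/22 ≈ 0.04545; existence CERTIFIED by the union bound.


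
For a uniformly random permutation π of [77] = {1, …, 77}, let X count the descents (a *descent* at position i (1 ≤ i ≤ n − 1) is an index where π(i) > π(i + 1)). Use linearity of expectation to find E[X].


Write X = Σ X_I over i = 1, …, 76, with X_I the indicator of one descent.
There are 76 indicators.
For each fixed i, the pair (π(i), π(i+1)) is a uniformly random ordered pair of distinct values from {1, …, 77}; by symmetry P[π(i) > π(i+1)] = 1/2.
By linearity: E[X] = 76 · (1/2) = (77 − 1) · (1/2) = 38 ≈ 38.00000.

E[X] = 38 = 38.00000.
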